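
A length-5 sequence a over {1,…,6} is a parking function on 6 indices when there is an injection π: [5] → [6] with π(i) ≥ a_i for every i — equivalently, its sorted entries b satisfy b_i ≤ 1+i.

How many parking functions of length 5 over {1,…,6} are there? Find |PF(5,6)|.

|PF| = (7−5)·7^(5−1) = 2 · 2401 = 4802 [KW]
One tuple (5,1,6,1,4) → sorted (1,1,4,5,6): b_i ≤ 1+i ∀i, a PF.

4802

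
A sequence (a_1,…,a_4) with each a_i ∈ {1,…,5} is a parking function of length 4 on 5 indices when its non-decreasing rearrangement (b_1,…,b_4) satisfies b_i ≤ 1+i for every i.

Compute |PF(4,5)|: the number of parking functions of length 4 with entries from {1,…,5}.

Count = (5−4+1)·(5+1)^(4−1) = 2×216 = 432 (Pollak)
One tuple (4,1,5,1) → sorted (1,1,4,5): b_i ≤ 1+i ∀i, a PF.

432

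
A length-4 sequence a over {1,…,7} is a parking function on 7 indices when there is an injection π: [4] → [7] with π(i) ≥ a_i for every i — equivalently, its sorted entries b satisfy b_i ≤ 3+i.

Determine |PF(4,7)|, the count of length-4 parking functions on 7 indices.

2048

|PF| = 4·8^3 = 4 · 512 = 2048 (Konheim–Weiss)
E.g. (6,4,4,3) → sorted (3,4,4,6): b_i ≤ 3+i ∀i, a PF.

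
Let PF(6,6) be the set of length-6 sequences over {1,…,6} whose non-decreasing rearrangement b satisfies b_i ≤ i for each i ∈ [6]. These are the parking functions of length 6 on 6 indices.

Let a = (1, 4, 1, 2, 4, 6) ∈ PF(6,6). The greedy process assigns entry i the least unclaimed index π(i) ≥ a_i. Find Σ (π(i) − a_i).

3

Σπ = 6·7/2 = 21 (π permutes [6]); Σa = 1+4+1+2+4+6 = 18; disp = 21−18 = 3.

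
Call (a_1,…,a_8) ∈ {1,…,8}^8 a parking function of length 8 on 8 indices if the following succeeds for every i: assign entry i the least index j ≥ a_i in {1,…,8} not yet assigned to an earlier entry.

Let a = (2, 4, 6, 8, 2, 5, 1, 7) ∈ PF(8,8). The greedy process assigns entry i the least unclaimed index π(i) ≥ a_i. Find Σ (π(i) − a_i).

1

Σπ = 36 ({1..8} each once); Σa = 2+4+6+8+2+5+1+7 = 35; disp = 36−35 = 1.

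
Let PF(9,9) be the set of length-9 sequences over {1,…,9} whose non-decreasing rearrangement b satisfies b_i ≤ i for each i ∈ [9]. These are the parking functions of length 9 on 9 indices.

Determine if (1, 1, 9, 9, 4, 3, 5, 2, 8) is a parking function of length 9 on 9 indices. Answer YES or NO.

NO

Sorted: b = (1, 1, 2, 3, 4, 5, 8, 9, 9).
  b_1=1 ≤ 1
  b_2=1 ≤ 2
  b_3=2 ≤ 3
  b_4=3 ≤ 4
  b_5=4 ≤ 5
  b_6=5 ≤ 6
  b_7=8 > 7
  fails at i=7 ⇒ NO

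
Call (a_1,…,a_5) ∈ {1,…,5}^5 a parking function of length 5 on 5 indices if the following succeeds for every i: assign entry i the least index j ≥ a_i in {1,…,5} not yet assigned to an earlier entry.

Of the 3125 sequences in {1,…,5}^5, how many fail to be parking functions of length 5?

|PF| = (5+1−5)·(5+1)^{5−1} = 1×1296 = 1296 [KW]
Example (2,4,4,5,2) → sorted (2,2,4,4,5): b_1=2>1, not a PF.
So 3125 − 1296 = 1829 fail.

1829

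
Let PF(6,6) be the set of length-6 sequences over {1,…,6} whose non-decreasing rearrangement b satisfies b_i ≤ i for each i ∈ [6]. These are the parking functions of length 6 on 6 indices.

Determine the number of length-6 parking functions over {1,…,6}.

Count = 1·7^5 = 1 · 16807 = 16807 [KW]
Example (1,4,4,6,1,1) → sorted (1,1,1,4,4,6): b_i ≤ i ∀i, a PF.

16807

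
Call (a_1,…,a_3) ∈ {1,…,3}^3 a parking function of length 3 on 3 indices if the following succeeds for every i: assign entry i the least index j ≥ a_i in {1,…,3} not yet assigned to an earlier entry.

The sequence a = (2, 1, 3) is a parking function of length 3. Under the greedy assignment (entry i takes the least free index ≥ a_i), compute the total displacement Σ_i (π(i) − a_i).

0

Σπ(i) = 1+…+3 = 6; Σa = 2+1+3 = 6; disp = 6−6 = 0.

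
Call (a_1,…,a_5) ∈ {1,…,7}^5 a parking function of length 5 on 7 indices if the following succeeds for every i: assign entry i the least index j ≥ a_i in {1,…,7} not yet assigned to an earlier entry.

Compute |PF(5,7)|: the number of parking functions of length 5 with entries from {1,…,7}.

#PF = (8−5)·8^(5−1) = 3×4096 = 12288 (Konheim–Weiss)
One tuple (5,1,2,3,4) → sorted (1,2,3,4,5): b_i ≤ 2+i ∀i, a PF.

12288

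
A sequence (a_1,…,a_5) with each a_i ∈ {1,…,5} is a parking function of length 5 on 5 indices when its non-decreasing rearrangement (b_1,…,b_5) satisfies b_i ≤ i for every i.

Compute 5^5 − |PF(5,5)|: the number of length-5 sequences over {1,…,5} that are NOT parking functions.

1829

#PF = (6−5)·6^(5−1) = 1×1296 = 1296 (Konheim–Weiss)
Example (3,5,3,4,5) → sorted (3,3,4,5,5): b_1=3>1, not a PF.
5^5 − 1296 = 3125 − 1296 = 1829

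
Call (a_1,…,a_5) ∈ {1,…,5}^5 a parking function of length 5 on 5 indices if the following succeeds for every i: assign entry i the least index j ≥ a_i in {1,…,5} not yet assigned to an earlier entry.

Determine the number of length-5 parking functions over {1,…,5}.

1296

Count = (5+1−5)·(5+1)^{5−1} = 1×1296 = 1296 [KW]
Example (4,1,1,4,1) → sorted (1,1,1,4,4): b_i ≤ i ∀i, a PF.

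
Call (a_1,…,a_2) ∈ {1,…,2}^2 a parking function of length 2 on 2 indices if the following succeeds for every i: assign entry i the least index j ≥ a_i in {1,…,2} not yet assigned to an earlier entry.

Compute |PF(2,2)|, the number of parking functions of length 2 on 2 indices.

#PF = (3−2)·3^(2−1) = 1×3 = 3 (Konheim–Weiss)
E.g. (2,1) → sorted (1,2): b_i ≤ i ∀i, a PF.

3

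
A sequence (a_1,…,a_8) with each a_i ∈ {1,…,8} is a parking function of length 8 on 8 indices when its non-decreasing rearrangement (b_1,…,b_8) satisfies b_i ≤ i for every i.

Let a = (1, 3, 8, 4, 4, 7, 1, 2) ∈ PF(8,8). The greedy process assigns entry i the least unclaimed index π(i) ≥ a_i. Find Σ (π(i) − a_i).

6

Σπ = 36 ({1..8} each once); Σa = 1+3+8+4+4+7+1+2 = 30; disp = 36−30 = 6.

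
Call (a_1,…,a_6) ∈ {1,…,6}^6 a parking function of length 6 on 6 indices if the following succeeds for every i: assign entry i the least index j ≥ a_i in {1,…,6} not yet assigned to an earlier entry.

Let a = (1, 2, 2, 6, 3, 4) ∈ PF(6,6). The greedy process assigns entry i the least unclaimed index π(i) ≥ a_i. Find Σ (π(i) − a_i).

Σπ(i) = 1+…+6 = 21; Σa = 1+2+2+6+3+4 = 18; disp = 21−18 = 3.

3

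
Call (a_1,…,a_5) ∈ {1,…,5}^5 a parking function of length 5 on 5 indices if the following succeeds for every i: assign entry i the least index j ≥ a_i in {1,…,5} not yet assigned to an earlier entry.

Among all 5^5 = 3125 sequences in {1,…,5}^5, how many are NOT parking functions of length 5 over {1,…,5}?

|PF| = (5−5+1)·(5+1)^(5−1) = 1 · 1296 = 1296 (Pollak)
Check (2,5,2,5,3) → sorted (2,2,3,5,5): b_1=2>1, not a PF.
Total 3125; non-PF = 3125−1296 = 1829

1829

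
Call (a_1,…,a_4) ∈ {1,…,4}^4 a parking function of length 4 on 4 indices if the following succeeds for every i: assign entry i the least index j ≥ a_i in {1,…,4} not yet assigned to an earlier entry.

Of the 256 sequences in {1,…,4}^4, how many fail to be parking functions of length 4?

131

|PF| = (5−4)·5^(4−1) = 1·125 = 125 (Pollak)
Check (4,4,3,4) → sorted (3,4,4,4): b_1=3>1, not a PF.
So 256 − 125 = 131 fail.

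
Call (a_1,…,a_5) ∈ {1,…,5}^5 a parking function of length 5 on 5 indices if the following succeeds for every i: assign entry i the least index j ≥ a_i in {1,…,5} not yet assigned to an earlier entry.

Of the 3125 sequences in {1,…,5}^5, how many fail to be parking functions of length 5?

|PF(5,5)| = (6−5)·6^(5−1) = 1×1296 = 1296
Check (5,1,5,4,4) → sorted (1,4,4,5,5): b_2=4>2, not a PF.
So 3125 − 1296 = 1829 fail.

1829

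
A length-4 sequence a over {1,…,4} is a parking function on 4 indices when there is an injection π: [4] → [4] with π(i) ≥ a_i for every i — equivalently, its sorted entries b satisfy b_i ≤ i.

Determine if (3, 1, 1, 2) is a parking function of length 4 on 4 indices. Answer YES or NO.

Sorted: b = (1, 1, 2, 3).
  b_1=1 ≤ 1
  b_2=1 ≤ 2
  b_3=2 ≤ 3
  b_4=3 ≤ 4
All bounds hold ⇒ YES

YES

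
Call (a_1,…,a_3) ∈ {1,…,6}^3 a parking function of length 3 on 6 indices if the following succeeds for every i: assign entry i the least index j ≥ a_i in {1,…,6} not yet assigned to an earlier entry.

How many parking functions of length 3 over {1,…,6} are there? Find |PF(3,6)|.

196

|PF| = (6−3+1)·(6+1)^(3−1) = 4×49 = 196 [KW]
Check (1,6,4) → sorted (1,4,6): b_i ≤ 3+i ∀i, a PF.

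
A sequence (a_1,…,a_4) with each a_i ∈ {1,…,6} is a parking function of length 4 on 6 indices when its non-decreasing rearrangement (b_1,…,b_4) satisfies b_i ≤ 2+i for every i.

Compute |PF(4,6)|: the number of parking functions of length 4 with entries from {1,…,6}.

1029

|PF| = 3·7^3 = 3×343 = 1029 (Pollak)
Example (5,1,2,5) → sorted (1,2,5,5): b_i ≤ 2+i ∀i, a PF.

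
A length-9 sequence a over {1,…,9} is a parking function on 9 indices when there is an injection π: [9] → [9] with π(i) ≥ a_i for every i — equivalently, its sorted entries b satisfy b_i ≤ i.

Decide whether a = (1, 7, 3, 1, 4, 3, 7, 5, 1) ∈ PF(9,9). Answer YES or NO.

YES

Sorted: b = (1, 1, 1, 3, 3, 4, 5, 7, 7).
  b_1=1 ≤ 1
  b_2=1 ≤ 2
  b_3=1 ≤ 3
  b_4=3 ≤ 4
  b_5=3 ≤ 5
  b_6=4 ≤ 6
  b_7=5 ≤ 7
  b_8=7 ≤ 8
  b_9=7 ≤ 9
All bounds hold ⇒ YES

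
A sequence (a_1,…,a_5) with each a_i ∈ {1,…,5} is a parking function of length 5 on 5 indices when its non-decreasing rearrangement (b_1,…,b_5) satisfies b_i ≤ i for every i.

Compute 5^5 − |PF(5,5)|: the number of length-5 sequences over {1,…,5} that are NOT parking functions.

1829

#PF = (5+1−5)·(5+1)^{5−1} = 1 · 1296 = 1296 [KW]
E.g. (4,4,2,4,4) → sorted (2,4,4,4,4): b_1=2>1, not a PF.
So 3125 − 1296 = 1829 fail.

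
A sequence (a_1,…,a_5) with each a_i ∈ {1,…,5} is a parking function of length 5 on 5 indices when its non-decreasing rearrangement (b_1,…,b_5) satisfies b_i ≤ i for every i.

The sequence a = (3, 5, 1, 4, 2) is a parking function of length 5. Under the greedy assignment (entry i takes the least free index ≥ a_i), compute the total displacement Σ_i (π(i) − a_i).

0

Σπ = 15 ({1..5} each once); Σa = 3+5+1+4+2 = 15; disp = 15−15 = 0.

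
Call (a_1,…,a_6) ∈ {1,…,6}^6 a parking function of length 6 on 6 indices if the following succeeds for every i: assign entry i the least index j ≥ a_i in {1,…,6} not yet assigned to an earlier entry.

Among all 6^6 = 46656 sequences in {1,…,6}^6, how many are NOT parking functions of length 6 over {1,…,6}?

#PF = (7−6)·7^(6−1) = 1 · 16807 = 16807 (Konheim–Weiss)
E.g. (5,6,6,3,4,6) → sorted (3,4,5,6,6,6): b_1=3>1, not a PF.
Total 46656; non-PF = 46656−16807 = 29849

29849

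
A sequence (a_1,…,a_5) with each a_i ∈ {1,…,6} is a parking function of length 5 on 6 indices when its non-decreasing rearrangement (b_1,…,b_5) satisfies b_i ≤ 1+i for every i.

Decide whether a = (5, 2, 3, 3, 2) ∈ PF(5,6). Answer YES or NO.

YES

Sorted: b = (2, 2, 3, 3, 5).
  b_1=2 ≤ 2
  b_2=2 ≤ 3
  b_3=3 ≤ 4
  b_4=3 ≤ 5
  b_5=5 ≤ 6
All bounds hold ⇒ YES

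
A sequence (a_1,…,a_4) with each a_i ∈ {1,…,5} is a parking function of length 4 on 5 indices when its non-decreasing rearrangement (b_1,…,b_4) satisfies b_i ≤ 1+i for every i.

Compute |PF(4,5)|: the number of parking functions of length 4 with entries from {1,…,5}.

432

|PF| = (6−4)·6^(4−1) = 2·216 = 432 [KW]
E.g. (5,1,3,2) → sorted (1,2,3,5): b_i ≤ 1+i ∀i, a PF.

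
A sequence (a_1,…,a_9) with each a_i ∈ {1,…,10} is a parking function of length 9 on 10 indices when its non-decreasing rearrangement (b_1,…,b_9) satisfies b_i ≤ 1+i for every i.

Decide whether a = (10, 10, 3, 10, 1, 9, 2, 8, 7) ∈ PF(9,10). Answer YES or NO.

NO

Sorted: b = (1, 2, 3, 7, 8, 9, 10, 10, 10).
  b_1=1 ≤ 2
  b_2=2 ≤ 3
  b_3=3 ≤ 4
  b_4=7 > 5
  fails at i=4 ⇒ NO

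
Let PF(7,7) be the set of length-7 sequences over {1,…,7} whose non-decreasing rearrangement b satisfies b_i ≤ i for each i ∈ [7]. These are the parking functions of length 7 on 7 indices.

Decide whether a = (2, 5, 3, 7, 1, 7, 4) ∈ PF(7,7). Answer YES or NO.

NO

Order a: b = (1, 2, 3, 4, 5, 7, 7).
  b_1=1 ≤ 1
  b_2=2 ≤ 2
  b_3=3 ≤ 3
  b_4=4 ≤ 4
  b_5=5 ≤ 5
  b_6=7 > 6
  fails at i=6 ⇒ NO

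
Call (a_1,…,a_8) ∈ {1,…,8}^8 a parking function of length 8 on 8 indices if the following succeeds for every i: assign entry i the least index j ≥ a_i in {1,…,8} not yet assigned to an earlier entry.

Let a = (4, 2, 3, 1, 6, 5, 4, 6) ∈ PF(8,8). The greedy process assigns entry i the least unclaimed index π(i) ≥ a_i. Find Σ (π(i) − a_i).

Σπ = 36 ({1..8} each once); Σa = 4+2+3+1+6+5+4+6 = 31; disp = 36−31 = 5.

5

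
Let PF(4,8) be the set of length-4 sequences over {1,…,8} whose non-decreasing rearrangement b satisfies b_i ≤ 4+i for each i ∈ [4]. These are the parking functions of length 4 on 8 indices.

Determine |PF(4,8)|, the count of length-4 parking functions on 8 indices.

3645

#PF = (9−4)·9^(4−1) = 5 · 729 = 3645 (Pollak)
Check (4,3,3,7) → sorted (3,3,4,7): b_i ≤ 4+i ∀i, a PF.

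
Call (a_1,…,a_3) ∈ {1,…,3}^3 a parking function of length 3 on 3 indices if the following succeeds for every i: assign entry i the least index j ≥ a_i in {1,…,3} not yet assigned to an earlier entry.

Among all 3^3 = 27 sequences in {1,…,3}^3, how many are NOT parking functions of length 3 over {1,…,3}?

Count = (3+1−3)·(3+1)^{3−1} = 1×16 = 16 (Konheim–Weiss)
One tuple (2,3,3) → sorted (2,3,3): b_1=2>1, not a PF.
3^3 − 16 = 27 − 16 = 11

11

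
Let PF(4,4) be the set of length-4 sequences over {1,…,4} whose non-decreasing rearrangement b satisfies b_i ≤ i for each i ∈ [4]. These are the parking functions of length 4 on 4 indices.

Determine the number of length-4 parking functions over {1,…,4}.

#PF = (4−4+1)·(4+1)^(4−1) = 1×125 = 125 (Pollak)
Example (3,4,1,2) → sorted (1,2,3,4): b_i ≤ i ∀i, a PF.

125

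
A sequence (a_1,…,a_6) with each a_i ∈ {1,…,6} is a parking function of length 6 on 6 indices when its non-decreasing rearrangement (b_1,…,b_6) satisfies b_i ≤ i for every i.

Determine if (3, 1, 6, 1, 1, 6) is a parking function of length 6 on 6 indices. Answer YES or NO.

NO

Sorted: b = (1, 1, 1, 3, 6, 6).
  b_1=1 ≤ 1
  b_2=1 ≤ 2
  b_3=1 ≤ 3
  b_4=3 ≤ 4
  b_5=6 > 5
  fails at i=5 ⇒ NO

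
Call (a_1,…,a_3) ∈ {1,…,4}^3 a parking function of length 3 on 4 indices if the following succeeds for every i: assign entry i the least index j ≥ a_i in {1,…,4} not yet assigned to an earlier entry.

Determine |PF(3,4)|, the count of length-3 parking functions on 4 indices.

50

|PF| = 2·5^2 = 2×25 = 50 (Konheim–Weiss)
E.g. (4,3,1) → sorted (1,3,4): b_i ≤ 1+i ∀i, a PF.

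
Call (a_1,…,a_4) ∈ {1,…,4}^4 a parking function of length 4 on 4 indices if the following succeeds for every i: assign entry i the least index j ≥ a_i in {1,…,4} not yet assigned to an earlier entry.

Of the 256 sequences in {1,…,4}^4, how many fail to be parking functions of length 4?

|PF(4,4)| = 1·5^3 = 1×125 = 125 [KW]
One tuple (3,3,4,3) → sorted (3,3,3,4): b_1=3>1, not a PF.
Total 256; non-PF = 256−125 = 131

131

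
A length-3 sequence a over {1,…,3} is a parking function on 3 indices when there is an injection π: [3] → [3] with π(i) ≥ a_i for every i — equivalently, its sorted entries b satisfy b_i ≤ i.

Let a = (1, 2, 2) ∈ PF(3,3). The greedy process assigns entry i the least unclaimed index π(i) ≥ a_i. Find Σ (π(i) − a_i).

Σπ(i) = 1+…+3 = 6; Σa = 1+2+2 = 5; disp = 6−5 = 1.

1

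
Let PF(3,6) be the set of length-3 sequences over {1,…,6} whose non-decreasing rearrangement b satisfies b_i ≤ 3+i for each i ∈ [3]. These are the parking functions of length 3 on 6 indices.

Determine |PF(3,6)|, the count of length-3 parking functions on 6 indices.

196

Count = 4·7^2 = 4×49 = 196 (Pollak)
E.g. (3,4,1) → sorted (1,3,4): b_i ≤ 3+i ∀i, a PF.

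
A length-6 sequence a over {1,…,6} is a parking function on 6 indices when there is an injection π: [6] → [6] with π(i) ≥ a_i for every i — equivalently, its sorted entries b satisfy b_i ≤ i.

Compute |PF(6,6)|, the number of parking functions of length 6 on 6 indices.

Count = (6−6+1)·(6+1)^(6−1) = 1×16807 = 16807 (Konheim–Weiss)
Check (3,2,2,5,1,6) → sorted (1,2,2,3,5,6): b_i ≤ i ∀i, a PF.

16807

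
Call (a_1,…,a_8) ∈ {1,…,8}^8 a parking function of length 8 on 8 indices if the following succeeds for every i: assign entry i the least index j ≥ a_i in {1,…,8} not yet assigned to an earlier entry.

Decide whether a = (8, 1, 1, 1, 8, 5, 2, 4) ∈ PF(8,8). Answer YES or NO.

Order a: b = (1, 1, 1, 2, 4, 5, 8, 8).
  b_1=1 ≤ 1
  b_2=1 ≤ 2
  b_3=1 ≤ 3
  b_4=2 ≤ 4
  b_5=4 ≤ 5
  b_6=5 ≤ 6
  b_7=8 > 7
  fails at i=7 ⇒ NO

NO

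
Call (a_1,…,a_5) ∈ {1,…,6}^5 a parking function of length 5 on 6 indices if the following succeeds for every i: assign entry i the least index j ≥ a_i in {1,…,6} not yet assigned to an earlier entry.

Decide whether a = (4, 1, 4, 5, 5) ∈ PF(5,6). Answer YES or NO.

NO

Rearranged: b = (1, 4, 4, 5, 5).
  b_1=1 ≤ 2
  b_2=4 > 3
  fails at i=2 ⇒ NO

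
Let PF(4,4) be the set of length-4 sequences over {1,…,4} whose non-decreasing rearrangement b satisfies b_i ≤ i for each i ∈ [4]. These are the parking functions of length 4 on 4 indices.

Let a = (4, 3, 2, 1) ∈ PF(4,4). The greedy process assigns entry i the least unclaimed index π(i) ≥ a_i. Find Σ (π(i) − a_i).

Σπ(i) = 1+…+4 = 10; Σa = 4+3+2+1 = 10; disp = 10−10 = 0.

0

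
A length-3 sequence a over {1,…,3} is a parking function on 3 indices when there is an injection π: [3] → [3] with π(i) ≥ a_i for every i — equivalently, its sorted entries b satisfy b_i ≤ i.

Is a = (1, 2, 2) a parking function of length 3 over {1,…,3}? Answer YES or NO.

Order a: b = (1, 2, 2).
  b_1=1 ≤ 1
  b_2=2 ≤ 2
  b_3=2 ≤ 3
All bounds hold ⇒ YES

YES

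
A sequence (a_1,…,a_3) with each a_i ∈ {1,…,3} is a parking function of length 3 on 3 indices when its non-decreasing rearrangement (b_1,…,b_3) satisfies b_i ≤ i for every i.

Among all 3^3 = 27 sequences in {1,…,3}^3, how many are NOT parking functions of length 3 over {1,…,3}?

11

|PF| = (3+1−3)·(3+1)^{3−1} = 1×16 = 16
Example (3,2,2) → sorted (2,2,3): b_1=2>1, not a PF.
So 27 − 16 = 11 fail.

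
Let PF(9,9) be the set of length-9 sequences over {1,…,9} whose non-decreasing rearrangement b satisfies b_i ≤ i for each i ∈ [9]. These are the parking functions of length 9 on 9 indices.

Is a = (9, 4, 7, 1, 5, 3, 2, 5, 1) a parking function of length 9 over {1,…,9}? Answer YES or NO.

YES

Order a: b = (1, 1, 2, 3, 4, 5, 5, 7, 9).
  b_1=1 ≤ 1
  b_2=1 ≤ 2
  b_3=2 ≤ 3
  b_4=3 ≤ 4
  b_5=4 ≤ 5
  b_6=5 ≤ 6
  b_7=5 ≤ 7
  b_8=7 ≤ 8
  b_9=9 ≤ 9
All bounds hold ⇒ YES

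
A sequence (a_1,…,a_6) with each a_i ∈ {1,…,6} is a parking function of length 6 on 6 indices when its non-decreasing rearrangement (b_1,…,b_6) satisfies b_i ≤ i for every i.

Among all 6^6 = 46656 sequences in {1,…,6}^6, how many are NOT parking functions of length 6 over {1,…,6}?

|PF(6,6)| = (6+1−6)·(6+1)^{6−1} = 1×16807 = 16807 [KW]
Check (6,2,5,6,5,1) → sorted (1,2,5,5,6,6): b_3=5>3, not a PF.
So 46656 − 16807 = 29849 fail.

29849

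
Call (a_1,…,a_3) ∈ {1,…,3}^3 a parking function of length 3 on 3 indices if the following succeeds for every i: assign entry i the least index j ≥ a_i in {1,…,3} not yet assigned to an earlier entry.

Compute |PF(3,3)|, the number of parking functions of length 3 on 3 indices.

16

#PF = (3+1−3)·(3+1)^{3−1} = 1·16 = 16 (Konheim–Weiss)
One tuple (1,1,2) → sorted (1,1,2): b_i ≤ i ∀i, a PF.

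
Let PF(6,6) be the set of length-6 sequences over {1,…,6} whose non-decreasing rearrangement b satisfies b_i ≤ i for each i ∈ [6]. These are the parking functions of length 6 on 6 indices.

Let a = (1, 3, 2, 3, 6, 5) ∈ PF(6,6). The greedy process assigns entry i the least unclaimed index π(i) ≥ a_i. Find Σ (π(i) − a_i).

Σπ(i) = 1+…+6 = 21; Σa = 1+3+2+3+6+5 = 20; disp = 21−20 = 1.

1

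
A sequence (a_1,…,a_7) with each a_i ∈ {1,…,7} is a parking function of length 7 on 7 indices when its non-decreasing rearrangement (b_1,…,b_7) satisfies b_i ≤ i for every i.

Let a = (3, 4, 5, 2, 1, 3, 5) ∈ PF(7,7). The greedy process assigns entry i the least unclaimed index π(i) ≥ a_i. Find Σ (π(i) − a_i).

5

Σπ(i) = 1+…+7 = 28; Σa = 3+4+5+2+1+3+5 = 23; disp = 28−23 = 5.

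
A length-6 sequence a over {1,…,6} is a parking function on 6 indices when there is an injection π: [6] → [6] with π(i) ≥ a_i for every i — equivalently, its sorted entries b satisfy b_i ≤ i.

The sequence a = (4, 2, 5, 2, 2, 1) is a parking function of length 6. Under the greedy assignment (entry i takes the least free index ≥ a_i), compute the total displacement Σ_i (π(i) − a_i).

5

Σπ = 6·7/2 = 21 (π permutes [6]); Σa = 4+2+5+2+2+1 = 16; disp = 21−16 = 5.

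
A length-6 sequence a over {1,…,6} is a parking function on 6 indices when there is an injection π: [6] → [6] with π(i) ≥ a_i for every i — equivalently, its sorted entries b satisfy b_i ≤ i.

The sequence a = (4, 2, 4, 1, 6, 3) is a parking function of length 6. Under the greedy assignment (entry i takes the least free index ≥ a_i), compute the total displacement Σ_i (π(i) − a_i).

Σπ = 6·7/2 = 21 (π permutes [6]); Σa = 4+2+4+1+6+3 = 20; disp = 21−20 = 1.

1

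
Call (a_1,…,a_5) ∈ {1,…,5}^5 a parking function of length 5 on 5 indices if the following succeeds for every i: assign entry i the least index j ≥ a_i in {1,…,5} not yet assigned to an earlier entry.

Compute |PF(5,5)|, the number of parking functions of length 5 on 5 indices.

1296

Count = 1·6^4 = 1·1296 = 1296
E.g. (4,2,1,3,3) → sorted (1,2,3,3,4): b_i ≤ i ∀i, a PF.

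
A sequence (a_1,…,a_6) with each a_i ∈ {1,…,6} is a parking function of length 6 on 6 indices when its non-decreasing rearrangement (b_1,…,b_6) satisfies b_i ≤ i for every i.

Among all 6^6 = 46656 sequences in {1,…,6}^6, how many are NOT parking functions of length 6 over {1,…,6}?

#PF = (6+1−6)·(6+1)^{6−1} = 1×16807 = 16807 (Pollak)
One tuple (6,4,5,6,5,1) → sorted (1,4,5,5,6,6): b_2=4>2, not a PF.
6^6 − 16807 = 46656 − 16807 = 29849

29849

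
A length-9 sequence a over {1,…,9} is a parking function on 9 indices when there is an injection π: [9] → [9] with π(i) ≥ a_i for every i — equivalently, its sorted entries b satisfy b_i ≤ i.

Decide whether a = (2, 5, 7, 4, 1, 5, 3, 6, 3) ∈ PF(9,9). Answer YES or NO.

Sorted: b = (1, 2, 3, 3, 4, 5, 5, 6, 7).
  b_1=1 ≤ 1
  b_2=2 ≤ 2
  b_3=3 ≤ 3
  b_4=3 ≤ 4
  b_5=4 ≤ 5
  b_6=5 ≤ 6
  b_7=5 ≤ 7
  b_8=6 ≤ 8
  b_9=7 ≤ 9
All bounds hold ⇒ YES

YES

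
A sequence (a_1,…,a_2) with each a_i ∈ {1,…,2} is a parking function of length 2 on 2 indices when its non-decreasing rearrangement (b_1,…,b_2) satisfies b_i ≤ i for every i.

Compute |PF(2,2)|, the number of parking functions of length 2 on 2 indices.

3

|PF| = (2+1−2)·(2+1)^{2−1} = 1 · 3 = 3 (Pollak)
One tuple (1,2) → sorted (1,2): b_i ≤ i ∀i, a PF.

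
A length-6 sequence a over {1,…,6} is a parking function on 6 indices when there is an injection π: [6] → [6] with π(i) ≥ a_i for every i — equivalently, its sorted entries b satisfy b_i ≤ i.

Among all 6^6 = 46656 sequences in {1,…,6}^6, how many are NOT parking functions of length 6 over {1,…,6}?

|PF(6,6)| = (6−6+1)·(6+1)^(6−1) = 1×16807 = 16807 (Konheim–Weiss)
Check (5,6,4,6,3,3) → sorted (3,3,4,5,6,6): b_1=3>1, not a PF.
Total 46656; non-PF = 46656−16807 = 29849

29849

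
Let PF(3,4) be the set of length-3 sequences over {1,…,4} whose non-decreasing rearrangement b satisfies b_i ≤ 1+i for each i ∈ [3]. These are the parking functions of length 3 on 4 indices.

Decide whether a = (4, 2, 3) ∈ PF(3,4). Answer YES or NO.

Sorted: b = (2, 3, 4).
  b_1=2 ≤ 2
  b_2=3 ≤ 3
  b_3=4 ≤ 4
All bounds hold ⇒ YES

YES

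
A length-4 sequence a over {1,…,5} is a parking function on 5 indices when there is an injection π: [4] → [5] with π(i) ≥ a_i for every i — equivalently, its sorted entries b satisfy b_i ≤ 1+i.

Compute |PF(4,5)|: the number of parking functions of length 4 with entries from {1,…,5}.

432

#PF = 2·6^3 = 2×216 = 432 (Pollak)
E.g. (3,3,5,1) → sorted (1,3,3,5): b_i ≤ 1+i ∀i, a PF.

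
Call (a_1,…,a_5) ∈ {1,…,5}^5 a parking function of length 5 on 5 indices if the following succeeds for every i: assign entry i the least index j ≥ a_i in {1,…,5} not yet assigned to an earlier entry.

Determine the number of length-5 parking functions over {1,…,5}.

1296

#PF = 1·6^4 = 1 · 1296 = 1296
Check (3,1,3,4,2) → sorted (1,2,3,3,4): b_i ≤ i ∀i, a PF.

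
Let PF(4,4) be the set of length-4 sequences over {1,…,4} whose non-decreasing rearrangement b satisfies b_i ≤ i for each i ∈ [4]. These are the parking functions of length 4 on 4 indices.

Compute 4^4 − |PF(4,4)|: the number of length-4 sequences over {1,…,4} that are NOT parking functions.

131

#PF = (5−4)·5^(4−1) = 1·125 = 125 [KW]
E.g. (4,4,4,2) → sorted (2,4,4,4): b_1=2>1, not a PF.
Total 256; non-PF = 256−125 = 131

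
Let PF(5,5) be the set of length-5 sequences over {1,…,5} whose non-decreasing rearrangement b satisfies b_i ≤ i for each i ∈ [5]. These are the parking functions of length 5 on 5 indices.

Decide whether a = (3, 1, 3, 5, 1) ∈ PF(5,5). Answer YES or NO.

YES

Sorted: b = (1, 1, 3, 3, 5).
  b_1=1 ≤ 1
  b_2=1 ≤ 2
  b_3=3 ≤ 3
  b_4=3 ≤ 4
  b_5=5 ≤ 5
All bounds hold ⇒ YES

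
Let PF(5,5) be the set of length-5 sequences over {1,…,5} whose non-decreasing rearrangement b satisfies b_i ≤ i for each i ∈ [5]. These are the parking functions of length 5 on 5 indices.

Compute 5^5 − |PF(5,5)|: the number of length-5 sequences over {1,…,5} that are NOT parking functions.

1829

#PF = (6−5)·6^(5−1) = 1·1296 = 1296 (Konheim–Weiss)
Example (4,4,4,2,5) → sorted (2,4,4,4,5): b_1=2>1, not a PF.
Total 3125; non-PF = 3125−1296 = 1829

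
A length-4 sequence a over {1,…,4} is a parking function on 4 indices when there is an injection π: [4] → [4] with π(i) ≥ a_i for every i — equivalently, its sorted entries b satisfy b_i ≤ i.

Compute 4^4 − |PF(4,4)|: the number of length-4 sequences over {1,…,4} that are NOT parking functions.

#PF = (4−4+1)·(4+1)^(4−1) = 1 · 125 = 125 (Pollak)
E.g. (4,2,4,2) → sorted (2,2,4,4): b_1=2>1, not a PF.
So 256 − 125 = 131 fail.

131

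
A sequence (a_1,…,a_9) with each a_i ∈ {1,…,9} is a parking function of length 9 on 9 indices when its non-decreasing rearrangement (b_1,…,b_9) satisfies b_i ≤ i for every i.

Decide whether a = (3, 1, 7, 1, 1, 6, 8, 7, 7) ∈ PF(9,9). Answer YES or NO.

Rearranged: b = (1, 1, 1, 3, 6, 7, 7, 7, 8).
  b_1=1 ≤ 1
  b_2=1 ≤ 2
  b_3=1 ≤ 3
  b_4=3 ≤ 4
  b_5=6 > 5
  fails at i=5 ⇒ NO

NO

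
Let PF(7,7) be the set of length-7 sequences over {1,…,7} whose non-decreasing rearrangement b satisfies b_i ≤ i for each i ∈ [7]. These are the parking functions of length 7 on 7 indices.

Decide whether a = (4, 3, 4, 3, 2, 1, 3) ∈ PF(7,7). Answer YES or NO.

Order a: b = (1, 2, 3, 3, 3, 4, 4).
  b_1=1 ≤ 1
  b_2=2 ≤ 2
  b_3=3 ≤ 3
  b_4=3 ≤ 4
  b_5=3 ≤ 5
  b_6=4 ≤ 6
  b_7=4 ≤ 7
All bounds hold ⇒ YES

YES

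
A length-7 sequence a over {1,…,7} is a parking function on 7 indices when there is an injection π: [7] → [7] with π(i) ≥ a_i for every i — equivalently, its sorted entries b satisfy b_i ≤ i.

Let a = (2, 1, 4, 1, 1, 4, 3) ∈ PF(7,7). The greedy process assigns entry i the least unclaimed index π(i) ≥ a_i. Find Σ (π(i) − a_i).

Σπ = 28 ({1..7} each once); Σa = 2+1+4+1+1+4+3 = 16; disp = 28−16 = 12.

12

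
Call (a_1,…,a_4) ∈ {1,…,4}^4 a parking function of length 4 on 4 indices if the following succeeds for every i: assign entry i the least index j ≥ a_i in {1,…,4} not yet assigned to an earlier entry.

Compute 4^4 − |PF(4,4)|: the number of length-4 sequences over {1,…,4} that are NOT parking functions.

131

#PF = (4−4+1)·(4+1)^(4−1) = 1·125 = 125 (Konheim–Weiss)
E.g. (3,4,3,4) → sorted (3,3,4,4): b_1=3>1, not a PF.
Total 256; non-PF = 256−125 = 131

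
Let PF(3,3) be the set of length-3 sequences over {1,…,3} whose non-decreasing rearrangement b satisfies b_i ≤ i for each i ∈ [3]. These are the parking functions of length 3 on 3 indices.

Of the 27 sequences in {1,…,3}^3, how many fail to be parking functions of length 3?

Count = (3−3+1)·(3+1)^(3−1) = 1×16 = 16 [KW]
Example (3,1,3) → sorted (1,3,3): b_2=3>2, not a PF.
3^3 − 16 = 27 − 16 = 11

11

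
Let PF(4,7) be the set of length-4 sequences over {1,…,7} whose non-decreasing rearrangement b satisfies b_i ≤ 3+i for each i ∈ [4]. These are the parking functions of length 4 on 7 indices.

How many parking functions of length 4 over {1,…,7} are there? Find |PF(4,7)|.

2048

|PF| = (8−4)·8^(4−1) = 4×512 = 2048 [KW]
Example (2,4,5,5) → sorted (2,4,5,5): b_i ≤ 3+i ∀i, a PF.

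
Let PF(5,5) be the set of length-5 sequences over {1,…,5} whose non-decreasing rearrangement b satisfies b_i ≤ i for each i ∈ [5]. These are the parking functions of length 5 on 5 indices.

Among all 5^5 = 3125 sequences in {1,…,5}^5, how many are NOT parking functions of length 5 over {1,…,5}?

#PF = (6−5)·6^(5−1) = 1·1296 = 1296 (Konheim–Weiss)
Example (4,5,3,2,3) → sorted (2,3,3,4,5): b_1=2>1, not a PF.
Total 3125; non-PF = 3125−1296 = 1829

1829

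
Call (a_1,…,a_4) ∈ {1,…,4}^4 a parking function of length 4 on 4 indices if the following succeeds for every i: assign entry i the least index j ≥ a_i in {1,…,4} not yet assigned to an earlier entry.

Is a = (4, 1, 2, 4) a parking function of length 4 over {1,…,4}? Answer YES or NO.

NO

Order a: b = (1, 2, 4, 4).
  b_1=1 ≤ 1
  b_2=2 ≤ 2
  b_3=4 > 3
  fails at i=3 ⇒ NO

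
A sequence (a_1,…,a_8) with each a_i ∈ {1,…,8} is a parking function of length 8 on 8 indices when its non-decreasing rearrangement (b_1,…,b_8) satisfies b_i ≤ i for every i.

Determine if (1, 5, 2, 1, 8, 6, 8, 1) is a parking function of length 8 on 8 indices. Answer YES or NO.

Sorted: b = (1, 1, 1, 2, 5, 6, 8, 8).
  b_1=1 ≤ 1
  b_2=1 ≤ 2
  b_3=1 ≤ 3
  b_4=2 ≤ 4
  b_5=5 ≤ 5
  b_6=6 ≤ 6
  b_7=8 > 7
  fails at i=7 ⇒ NO

NO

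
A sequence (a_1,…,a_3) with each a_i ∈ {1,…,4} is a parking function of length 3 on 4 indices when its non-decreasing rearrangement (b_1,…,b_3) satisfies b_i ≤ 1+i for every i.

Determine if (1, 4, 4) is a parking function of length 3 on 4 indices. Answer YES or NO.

NO

Order a: b = (1, 4, 4).
  b_1=1 ≤ 2
  b_2=4 > 3
  fails at i=2 ⇒ NO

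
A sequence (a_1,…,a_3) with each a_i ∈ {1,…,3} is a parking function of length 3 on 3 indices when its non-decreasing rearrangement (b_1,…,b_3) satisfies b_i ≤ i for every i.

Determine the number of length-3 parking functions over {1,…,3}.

|PF| = 1·4^2 = 1×16 = 16 (Konheim–Weiss)
Check (1,1,2) → sorted (1,1,2): b_i ≤ i ∀i, a PF.

16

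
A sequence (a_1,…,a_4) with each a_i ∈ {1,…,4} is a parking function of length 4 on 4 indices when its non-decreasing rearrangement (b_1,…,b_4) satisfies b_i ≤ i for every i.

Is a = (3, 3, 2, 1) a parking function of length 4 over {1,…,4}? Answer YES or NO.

YES

Order a: b = (1, 2, 3, 3).
  b_1=1 ≤ 1
  b_2=2 ≤ 2
  b_3=3 ≤ 3
  b_4=3 ≤ 4
All bounds hold ⇒ YES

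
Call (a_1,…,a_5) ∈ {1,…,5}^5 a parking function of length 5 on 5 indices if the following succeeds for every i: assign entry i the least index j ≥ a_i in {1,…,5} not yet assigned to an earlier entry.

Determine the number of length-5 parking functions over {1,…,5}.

1296

|PF(5,5)| = 1·6^4 = 1×1296 = 1296
Example (4,1,2,4,3) → sorted (1,2,3,4,4): b_i ≤ i ∀i, a PF.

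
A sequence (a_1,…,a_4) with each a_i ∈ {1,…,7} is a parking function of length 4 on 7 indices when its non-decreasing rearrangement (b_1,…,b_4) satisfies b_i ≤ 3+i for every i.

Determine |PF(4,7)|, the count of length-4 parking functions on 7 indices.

|PF| = (7+1−4)·(7+1)^{4−1} = 4 · 512 = 2048
Check (3,3,3,3) → sorted (3,3,3,3): b_i ≤ 3+i ∀i, a PF.

2048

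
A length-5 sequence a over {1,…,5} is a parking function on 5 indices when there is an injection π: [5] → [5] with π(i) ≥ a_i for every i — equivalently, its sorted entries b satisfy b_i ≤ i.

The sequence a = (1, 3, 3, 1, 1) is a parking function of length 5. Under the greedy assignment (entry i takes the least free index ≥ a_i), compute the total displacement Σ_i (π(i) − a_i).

6

Σπ = 5·6/2 = 15 (π permutes [5]); Σa = 1+3+3+1+1 = 9; disp = 15−9 = 6.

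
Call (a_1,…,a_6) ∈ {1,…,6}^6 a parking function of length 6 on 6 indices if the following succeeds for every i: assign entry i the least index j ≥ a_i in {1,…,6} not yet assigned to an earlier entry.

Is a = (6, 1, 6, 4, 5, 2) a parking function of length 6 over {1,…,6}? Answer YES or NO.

Sorted: b = (1, 2, 4, 5, 6, 6).
  b_1=1 ≤ 1
  b_2=2 ≤ 2
  b_3=4 > 3
  fails at i=3 ⇒ NO

NO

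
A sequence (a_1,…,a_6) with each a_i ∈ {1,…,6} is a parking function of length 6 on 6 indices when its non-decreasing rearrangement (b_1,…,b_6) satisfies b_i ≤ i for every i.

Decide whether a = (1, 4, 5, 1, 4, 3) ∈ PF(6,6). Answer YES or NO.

Sorted: b = (1, 1, 3, 4, 4, 5).
  b_1=1 ≤ 1
  b_2=1 ≤ 2
  b_3=3 ≤ 3
  b_4=4 ≤ 4
  b_5=4 ≤ 5
  b_6=5 ≤ 6
All bounds hold ⇒ YES

YES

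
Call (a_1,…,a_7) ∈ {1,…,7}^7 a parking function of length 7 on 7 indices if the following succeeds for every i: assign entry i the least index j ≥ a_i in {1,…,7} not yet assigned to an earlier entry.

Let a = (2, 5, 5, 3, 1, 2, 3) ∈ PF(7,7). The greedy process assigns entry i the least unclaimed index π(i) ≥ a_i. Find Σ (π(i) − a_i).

Σπ = 7·8/2 = 28 (π permutes [7]); Σa = 2+5+5+3+1+2+3 = 21; disp = 28−21 = 7.

7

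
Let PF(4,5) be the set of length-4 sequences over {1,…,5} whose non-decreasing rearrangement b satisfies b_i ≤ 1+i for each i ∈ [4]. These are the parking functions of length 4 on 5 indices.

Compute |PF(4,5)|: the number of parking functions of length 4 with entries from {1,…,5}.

|PF(4,5)| = (6−4)·6^(4−1) = 2 · 216 = 432 (Pollak)
Example (3,5,2,3) → sorted (2,3,3,5): b_i ≤ 1+i ∀i, a PF.

432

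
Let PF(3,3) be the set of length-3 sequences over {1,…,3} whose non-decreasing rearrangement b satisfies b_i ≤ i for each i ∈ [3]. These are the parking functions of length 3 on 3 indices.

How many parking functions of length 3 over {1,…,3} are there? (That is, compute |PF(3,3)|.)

16

|PF(3,3)| = (4−3)·4^(3−1) = 1 · 16 = 16 (Pollak)
Check (2,1,3) → sorted (1,2,3): b_i ≤ i ∀i, a PF.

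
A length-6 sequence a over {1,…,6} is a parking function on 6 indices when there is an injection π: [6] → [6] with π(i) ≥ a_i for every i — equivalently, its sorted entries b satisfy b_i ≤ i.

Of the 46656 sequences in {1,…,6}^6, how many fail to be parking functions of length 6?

29849

|PF(6,6)| = (6−6+1)·(6+1)^(6−1) = 1·16807 = 16807 [KW]
One tuple (5,5,4,4,1,3) → sorted (1,3,4,4,5,5): b_2=3>2, not a PF.
6^6 − 16807 = 46656 − 16807 = 29849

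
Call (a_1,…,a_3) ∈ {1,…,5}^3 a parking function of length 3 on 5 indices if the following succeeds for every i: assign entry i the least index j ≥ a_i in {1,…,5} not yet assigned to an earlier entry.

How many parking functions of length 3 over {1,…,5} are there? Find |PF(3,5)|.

108

#PF = (5−3+1)·(5+1)^(3−1) = 3·36 = 108
Check (2,5,1) → sorted (1,2,5): b_i ≤ 2+i ∀i, a PF.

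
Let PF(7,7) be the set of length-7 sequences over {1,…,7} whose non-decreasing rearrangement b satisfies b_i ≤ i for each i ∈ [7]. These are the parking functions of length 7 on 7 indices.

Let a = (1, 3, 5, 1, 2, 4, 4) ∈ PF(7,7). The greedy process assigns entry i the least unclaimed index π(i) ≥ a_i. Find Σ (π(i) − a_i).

Σπ = 7·8/2 = 28 (π permutes [7]); Σa = 1+3+5+1+2+4+4 = 20; disp = 28−20 = 8.

8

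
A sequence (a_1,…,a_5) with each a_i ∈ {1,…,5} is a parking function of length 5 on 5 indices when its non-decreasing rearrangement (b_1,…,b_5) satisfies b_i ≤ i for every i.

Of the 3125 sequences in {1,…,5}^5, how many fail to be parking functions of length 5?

Count = (5+1−5)·(5+1)^{5−1} = 1 · 1296 = 1296
Example (4,1,5,5,5) → sorted (1,4,5,5,5): b_2=4>2, not a PF.
5^5 − 1296 = 3125 − 1296 = 1829

1829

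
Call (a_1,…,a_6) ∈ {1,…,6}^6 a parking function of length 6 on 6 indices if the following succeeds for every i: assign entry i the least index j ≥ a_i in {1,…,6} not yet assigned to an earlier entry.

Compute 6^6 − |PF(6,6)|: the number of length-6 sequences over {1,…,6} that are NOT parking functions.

Count = 1·7^5 = 1·16807 = 16807 [KW]
Example (4,5,5,6,3,4) → sorted (3,4,4,5,5,6): b_1=3>1, not a PF.
So 46656 − 16807 = 29849 fail.

29849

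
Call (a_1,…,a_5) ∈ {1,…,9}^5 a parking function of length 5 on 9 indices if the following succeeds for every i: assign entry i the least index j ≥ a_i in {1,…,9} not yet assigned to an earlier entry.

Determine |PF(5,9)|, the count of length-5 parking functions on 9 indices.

50000

|PF| = (10−5)·10^(5−1) = 5·10000 = 50000 (Konheim–Weiss)
Check (6,4,4,5,7) → sorted (4,4,5,6,7): b_i ≤ 4+i ∀i, a PF.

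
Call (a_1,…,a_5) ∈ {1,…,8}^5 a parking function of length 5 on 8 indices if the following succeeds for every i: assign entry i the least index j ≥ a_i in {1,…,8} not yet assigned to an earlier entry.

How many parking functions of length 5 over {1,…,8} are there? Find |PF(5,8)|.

|PF(5,8)| = (9−5)·9^(5−1) = 4×6561 = 26244 (Konheim–Weiss)
E.g. (8,2,3,2,5) → sorted (2,2,3,5,8): b_i ≤ 3+i ∀i, a PF.

26244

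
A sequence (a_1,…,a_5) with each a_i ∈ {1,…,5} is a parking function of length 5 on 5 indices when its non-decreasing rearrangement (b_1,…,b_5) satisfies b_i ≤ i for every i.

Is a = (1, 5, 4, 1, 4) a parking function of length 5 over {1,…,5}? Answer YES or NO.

Order a: b = (1, 1, 4, 4, 5).
  b_1=1 ≤ 1
  b_2=1 ≤ 2
  b_3=4 > 3
  fails at i=3 ⇒ NO

NO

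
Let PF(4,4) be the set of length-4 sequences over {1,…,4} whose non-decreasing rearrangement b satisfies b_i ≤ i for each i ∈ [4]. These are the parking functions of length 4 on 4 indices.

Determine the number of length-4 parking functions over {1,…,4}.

|PF(4,4)| = 1·5^3 = 1 · 125 = 125 (Pollak)
Check (2,1,2,2) → sorted (1,2,2,2): b_i ≤ i ∀i, a PF.

125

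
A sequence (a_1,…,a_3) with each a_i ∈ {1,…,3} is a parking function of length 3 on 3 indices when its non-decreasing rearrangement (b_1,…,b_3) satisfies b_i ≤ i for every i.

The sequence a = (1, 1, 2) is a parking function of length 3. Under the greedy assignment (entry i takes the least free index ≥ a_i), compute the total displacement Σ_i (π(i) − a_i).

2

Σπ(i) = 1+…+3 = 6; Σa = 1+1+2 = 4; disp = 6−4 = 2.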